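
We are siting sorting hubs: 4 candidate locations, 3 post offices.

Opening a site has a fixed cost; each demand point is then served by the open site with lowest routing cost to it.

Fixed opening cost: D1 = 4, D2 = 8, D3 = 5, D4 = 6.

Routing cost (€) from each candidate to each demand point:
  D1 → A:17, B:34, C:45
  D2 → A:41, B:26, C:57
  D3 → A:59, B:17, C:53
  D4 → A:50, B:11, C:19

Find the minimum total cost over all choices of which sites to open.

Open {D1, D4}: assign each demand point to its cheapest open site.
  A→D1 17, B→D4 11, C→D4 19
  routing cost 47, fixed 10 → total 57.
Compare {D1, D3, D4}: routing cost 47 + fixed 15 = 62.
Compare {D1, D2, D4}: routing cost 47 + fixed 18 = 65.
Compare {D1, D2, D3, D4}: routing cost 47 + fixed 23 = 70.
All other subsets cost ≥ 62. Minimum total cost: 57.

57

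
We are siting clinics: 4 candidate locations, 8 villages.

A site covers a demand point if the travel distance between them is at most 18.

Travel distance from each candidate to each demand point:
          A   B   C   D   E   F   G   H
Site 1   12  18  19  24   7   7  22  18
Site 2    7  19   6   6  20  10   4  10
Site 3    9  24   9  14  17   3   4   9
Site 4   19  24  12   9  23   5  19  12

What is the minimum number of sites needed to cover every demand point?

2

Coverage sets (demand points within 18 of each site):
  Site 1: {A, B, E, F, H}
  Site 2: {A, C, D, F, G, H}
  Site 3: {A, C, D, E, F, G, H}
  Site 4: {C, D, F, H}
No single site covers all 8 demand points.
But {Site 1, Site 2} covers everything, so the minimum is 2.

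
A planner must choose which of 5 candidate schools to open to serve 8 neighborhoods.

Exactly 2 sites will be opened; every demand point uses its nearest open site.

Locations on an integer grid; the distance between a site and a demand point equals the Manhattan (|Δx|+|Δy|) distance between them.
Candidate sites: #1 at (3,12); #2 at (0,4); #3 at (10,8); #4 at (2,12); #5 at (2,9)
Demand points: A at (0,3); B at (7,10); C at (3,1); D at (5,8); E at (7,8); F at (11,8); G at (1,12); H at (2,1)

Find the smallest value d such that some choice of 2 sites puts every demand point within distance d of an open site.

Open {#2, #3}.
  Farthest demand point is G at distance 9 (to #2); all others are ≤ 9.
With {#3, #5} the worst case is 9.
With {#1, #5} the worst case is 10.
No size-2 selection achieves below 9.

9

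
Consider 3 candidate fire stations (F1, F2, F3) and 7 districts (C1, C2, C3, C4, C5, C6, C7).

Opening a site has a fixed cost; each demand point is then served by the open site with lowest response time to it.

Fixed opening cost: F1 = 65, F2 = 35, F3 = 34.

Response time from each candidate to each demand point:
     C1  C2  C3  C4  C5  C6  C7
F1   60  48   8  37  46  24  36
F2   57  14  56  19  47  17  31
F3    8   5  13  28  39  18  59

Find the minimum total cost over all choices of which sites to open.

Open {F2, F3}: assign each demand point to its cheapest open site.
  C1→F3 8, C2→F3 5, C3→F3 13, C4→F2 19, C5→F3 39, C6→F2 17, C7→F2 31
  response time 132, fixed 69 → total 201.
Compare {F3}: response time 170 + fixed 34 = 204.
Compare {F1, F3}: response time 142 + fixed 99 = 241.
Compare {F1, F2, F3}: response time 127 + fixed 134 = 261.
All other subsets cost ≥ 204. Minimum total cost: 201.

201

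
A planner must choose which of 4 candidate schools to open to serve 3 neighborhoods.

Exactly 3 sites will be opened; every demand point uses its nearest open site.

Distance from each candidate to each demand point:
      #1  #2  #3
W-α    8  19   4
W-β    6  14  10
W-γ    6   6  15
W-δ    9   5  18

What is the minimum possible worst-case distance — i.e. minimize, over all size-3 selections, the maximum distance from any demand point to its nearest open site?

Open {W-α, W-β, W-γ}.
  Farthest demand point is #1 at distance 6 (to W-β); all others are ≤ 6.
With {W-α, W-β, W-δ} the worst case is 6.
With {W-α, W-γ, W-δ} the worst case is 6.
No size-3 selection achieves below 6.

6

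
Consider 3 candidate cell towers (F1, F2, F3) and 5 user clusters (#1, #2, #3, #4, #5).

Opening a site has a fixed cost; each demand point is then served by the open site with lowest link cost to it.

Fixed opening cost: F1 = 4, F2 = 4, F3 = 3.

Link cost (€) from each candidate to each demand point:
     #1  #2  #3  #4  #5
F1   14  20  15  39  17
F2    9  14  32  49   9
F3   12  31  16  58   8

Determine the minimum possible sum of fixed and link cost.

Open {F1, F2}: assign each demand point to its cheapest open site.
  #1→F2 9, #2→F2 14, #3→F1 15, #4→F1 39, #5→F2 9
  link cost 86, fixed 8 → total 94.
Compare {F1, F2, F3}: link cost 85 + fixed 11 = 96.
Compare {F1, F3}: link cost 94 + fixed 7 = 101.
Compare {F2, F3}: link cost 96 + fixed 7 = 103.
All other subsets cost ≥ 96. Minimum total cost: 94.

94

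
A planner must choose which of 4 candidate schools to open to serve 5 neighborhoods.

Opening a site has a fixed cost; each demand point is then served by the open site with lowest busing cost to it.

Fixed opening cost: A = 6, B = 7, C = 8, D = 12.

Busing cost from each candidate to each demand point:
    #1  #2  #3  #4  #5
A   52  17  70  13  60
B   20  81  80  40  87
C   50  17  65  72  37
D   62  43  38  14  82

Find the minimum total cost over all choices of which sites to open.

153

Open {B, C, D}: assign each demand point to its cheapest open site.
  #1→B 20, #2→C 17, #3→D 38, #4→D 14, #5→C 37
  busing cost 126, fixed 27 → total 153.
Compare {A, B, C, D}: busing cost 125 + fixed 33 = 158.
Compare {A, B, C}: busing cost 152 + fixed 21 = 173.
Compare {A, B, D}: busing cost 148 + fixed 25 = 173.
All other subsets cost ≥ 158. Minimum total cost: 153.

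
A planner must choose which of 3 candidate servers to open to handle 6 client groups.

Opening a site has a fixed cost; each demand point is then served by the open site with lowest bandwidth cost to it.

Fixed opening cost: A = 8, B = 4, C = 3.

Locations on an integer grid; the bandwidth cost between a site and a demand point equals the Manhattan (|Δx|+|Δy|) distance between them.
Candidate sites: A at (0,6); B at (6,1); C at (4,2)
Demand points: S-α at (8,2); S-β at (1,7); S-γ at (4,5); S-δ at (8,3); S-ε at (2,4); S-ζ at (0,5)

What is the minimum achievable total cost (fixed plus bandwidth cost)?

Open {A, C}: assign each demand point to its cheapest open site.
  S-α→C 4, S-β→A 2, S-γ→C 3, S-δ→C 5, S-ε→A 4, S-ζ→A 1
  bandwidth cost 19, fixed 11 → total 30.
Compare {A, B}: bandwidth cost 19 + fixed 12 = 31.
Compare {A, B, C}: bandwidth cost 17 + fixed 15 = 32.
Compare {C}: bandwidth cost 31 + fixed 3 = 34.
All other subsets cost ≥ 31. Minimum total cost: 30.

30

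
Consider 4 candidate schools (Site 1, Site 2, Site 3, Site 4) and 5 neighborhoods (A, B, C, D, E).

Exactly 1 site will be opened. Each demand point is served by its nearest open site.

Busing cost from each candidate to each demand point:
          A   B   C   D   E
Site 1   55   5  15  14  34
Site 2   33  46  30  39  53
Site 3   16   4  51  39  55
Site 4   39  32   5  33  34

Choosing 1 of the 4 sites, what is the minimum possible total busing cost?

123

Open {Site 1}.
  A→Site 1 55, B→Site 1 5, C→Site 1 15, D→Site 1 14, E→Site 1 34  ⇒ total 123.
Compare {Site 4}: total 143.
Compare {Site 3}: total 165.
No size-1 selection does better; minimum is 123.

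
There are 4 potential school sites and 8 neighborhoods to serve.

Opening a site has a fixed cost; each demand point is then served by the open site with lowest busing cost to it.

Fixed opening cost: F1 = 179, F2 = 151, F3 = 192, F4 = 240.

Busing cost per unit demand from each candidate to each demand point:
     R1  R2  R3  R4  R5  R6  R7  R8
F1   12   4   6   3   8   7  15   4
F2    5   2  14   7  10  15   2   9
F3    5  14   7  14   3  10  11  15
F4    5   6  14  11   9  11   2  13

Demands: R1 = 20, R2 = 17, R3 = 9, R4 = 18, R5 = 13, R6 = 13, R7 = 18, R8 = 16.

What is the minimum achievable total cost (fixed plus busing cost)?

Open {F1, F2}: assign each demand point to its cheapest open site.
  R1→F2 20×5=100, R2→F2 17×2=34, R3→F1 9×6=54, R4→F1 18×3=54, R5→F1 13×8=104, R6→F1 13×7=91, R7→F2 18×2=36, R8→F1 16×4=64
  busing cost 537, fixed 330 → total 867.
Compare {F1, F4}: busing cost 571 + fixed 419 = 990.
Compare {F1, F2, F3}: busing cost 472 + fixed 522 = 994.
Compare {F2, F3}: busing cost 672 + fixed 343 = 1015.
All other subsets cost ≥ 990. Minimum total cost: 867.

867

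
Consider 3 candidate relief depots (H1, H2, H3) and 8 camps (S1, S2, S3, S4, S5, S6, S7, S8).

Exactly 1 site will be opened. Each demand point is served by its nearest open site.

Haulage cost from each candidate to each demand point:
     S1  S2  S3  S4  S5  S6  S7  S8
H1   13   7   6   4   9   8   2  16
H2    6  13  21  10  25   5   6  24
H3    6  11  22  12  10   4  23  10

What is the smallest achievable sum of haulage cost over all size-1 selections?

65

Open {H1}.
  S1→H1 13, S2→H1 7, S3→H1 6, S4→H1 4, S5→H1 9, S6→H1 8, S7→H1 2, S8→H1 16  ⇒ total 65.
Compare {H3}: total 98.
Compare {H2}: total 110.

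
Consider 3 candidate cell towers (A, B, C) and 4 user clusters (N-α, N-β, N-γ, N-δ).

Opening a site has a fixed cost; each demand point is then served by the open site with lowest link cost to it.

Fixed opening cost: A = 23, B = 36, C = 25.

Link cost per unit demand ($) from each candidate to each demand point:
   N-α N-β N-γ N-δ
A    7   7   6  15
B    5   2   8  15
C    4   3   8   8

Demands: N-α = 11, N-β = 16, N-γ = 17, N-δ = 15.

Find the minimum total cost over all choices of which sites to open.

362

Open {A, C}: assign each demand point to its cheapest open site.
  N-α→C 11×4=44, N-β→C 16×3=48, N-γ→A 17×6=102, N-δ→C 15×8=120
  link cost 314, fixed 48 → total 362.
Compare {C}: link cost 348 + fixed 25 = 373.
Compare {A, B, C}: link cost 298 + fixed 84 = 382.
Compare {B, C}: link cost 332 + fixed 61 = 393.
All other subsets cost ≥ 373. Minimum total cost: 362.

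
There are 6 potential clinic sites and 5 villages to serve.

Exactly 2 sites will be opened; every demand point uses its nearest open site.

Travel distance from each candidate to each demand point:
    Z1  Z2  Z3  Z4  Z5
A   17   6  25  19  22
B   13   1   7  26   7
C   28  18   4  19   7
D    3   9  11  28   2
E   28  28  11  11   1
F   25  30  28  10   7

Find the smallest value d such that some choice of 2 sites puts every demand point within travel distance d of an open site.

11

Open {D, E}.
  Farthest demand point is Z3 at travel distance 11 (to D); all others are ≤ 11.
With {D, F} the worst case is 11.
With {B, E} the worst case is 13.
No size-2 selection achieves below 11.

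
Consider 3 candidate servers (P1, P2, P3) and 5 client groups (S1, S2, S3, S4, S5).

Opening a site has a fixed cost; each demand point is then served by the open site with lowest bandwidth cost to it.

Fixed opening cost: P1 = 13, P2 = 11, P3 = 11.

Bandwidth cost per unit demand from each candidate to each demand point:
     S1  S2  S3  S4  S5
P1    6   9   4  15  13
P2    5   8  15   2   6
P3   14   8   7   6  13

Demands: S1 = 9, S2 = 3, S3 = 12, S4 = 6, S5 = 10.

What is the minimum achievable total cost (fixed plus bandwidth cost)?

Open {P1, P2}: assign each demand point to its cheapest open site.
  S1→P2 9×5=45, S2→P2 3×8=24, S3→P1 12×4=48, S4→P2 6×2=12, S5→P2 10×6=60
  bandwidth cost 189, fixed 24 → total 213.
Compare {P1, P2, P3}: bandwidth cost 189 + fixed 35 = 224.
Compare {P2, P3}: bandwidth cost 225 + fixed 22 = 247.
Compare {P1, P3}: bandwidth cost 292 + fixed 24 = 316.
All other subsets cost ≥ 224. Minimum total cost: 213.

213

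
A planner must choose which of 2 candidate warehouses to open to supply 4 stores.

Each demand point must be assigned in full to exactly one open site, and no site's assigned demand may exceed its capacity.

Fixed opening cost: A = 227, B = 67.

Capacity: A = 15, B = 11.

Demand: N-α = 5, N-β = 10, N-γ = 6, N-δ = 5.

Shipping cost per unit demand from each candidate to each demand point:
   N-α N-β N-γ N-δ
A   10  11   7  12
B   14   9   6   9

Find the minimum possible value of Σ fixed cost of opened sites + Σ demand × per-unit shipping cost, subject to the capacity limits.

535

Open {A, B}; cheapest assignment that respects the capacities:
  A (cap 15, load 15): N-α, N-β — cost 5×10 + 10×11 = 160
  B (cap 11, load 11): N-γ, N-δ — cost 6×6 + 5×9 = 81
  Shipping 241, fixed 294 → total 535.
  Any other capacity-feasible assignment to {A, B} ships for at least 241.
Total demand is 26 and no other set of sites has combined capacity ≥ 26, so {A, B} is the only feasible choice of open sites. Minimum: 535.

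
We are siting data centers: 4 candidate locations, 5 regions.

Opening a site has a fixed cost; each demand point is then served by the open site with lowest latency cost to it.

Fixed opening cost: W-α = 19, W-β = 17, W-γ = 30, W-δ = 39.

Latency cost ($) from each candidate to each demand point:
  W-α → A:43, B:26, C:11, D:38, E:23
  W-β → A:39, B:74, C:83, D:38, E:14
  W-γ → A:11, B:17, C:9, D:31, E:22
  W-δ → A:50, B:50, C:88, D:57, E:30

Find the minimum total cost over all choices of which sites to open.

120

Open {W-γ}: assign each demand point to its cheapest open site.
  A→W-γ 11, B→W-γ 17, C→W-γ 9, D→W-γ 31, E→W-γ 22
  latency cost 90, fixed 30 → total 120.
Compare {W-β, W-γ}: latency cost 82 + fixed 47 = 129.
Compare {W-α, W-γ}: latency cost 90 + fixed 49 = 139.
Compare {W-α, W-β, W-γ}: latency cost 82 + fixed 66 = 148.
All other subsets cost ≥ 129. Minimum total cost: 120.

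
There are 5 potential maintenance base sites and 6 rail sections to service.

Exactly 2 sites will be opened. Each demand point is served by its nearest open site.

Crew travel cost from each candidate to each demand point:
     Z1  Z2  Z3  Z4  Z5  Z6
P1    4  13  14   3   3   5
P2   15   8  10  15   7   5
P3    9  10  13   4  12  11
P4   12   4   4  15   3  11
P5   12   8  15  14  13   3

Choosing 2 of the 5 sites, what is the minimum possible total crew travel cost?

23

Open {P1, P4}.
  Z1→P1 4, Z2→P4 4, Z3→P4 4, Z4→P1 3, Z5→P1 3, Z6→P1 5  ⇒ total 23.
Compare {P1, P2}: total 33.
Compare {P1, P5}: total 35.
No size-2 selection does better; minimum is 23.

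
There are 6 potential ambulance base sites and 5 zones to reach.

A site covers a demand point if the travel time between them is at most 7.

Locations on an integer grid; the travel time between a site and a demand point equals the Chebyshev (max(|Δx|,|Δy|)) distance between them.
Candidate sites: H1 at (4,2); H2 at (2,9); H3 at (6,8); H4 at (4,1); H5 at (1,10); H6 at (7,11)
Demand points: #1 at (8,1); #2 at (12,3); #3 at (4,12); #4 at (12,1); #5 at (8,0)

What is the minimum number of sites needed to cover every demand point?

Coverage sets (demand points within 7 of each site):
  H1: {#1, #5}
  H2: {#3}
  H3: {#1, #2, #3, #4}
  H4: {#1, #5}
  H5: {#3}
  H6: {#3}
No single site covers all 5 demand points.
But {H1, H3} covers everything, so the minimum is 2.

2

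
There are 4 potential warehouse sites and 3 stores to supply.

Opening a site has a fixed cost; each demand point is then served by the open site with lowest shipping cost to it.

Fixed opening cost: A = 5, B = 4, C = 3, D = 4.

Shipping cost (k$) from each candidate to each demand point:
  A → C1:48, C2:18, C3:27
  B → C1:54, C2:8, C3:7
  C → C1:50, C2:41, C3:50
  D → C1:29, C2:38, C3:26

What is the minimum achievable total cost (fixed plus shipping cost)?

52

Open {B, D}: assign each demand point to its cheapest open site.
  C1→D 29, C2→B 8, C3→B 7
  shipping cost 44, fixed 8 → total 52.
Compare {B, C, D}: shipping cost 44 + fixed 11 = 55.
Compare {A, B, D}: shipping cost 44 + fixed 13 = 57.
Compare {A, B, C, D}: shipping cost 44 + fixed 16 = 60.
All other subsets cost ≥ 55. Minimum total cost: 52.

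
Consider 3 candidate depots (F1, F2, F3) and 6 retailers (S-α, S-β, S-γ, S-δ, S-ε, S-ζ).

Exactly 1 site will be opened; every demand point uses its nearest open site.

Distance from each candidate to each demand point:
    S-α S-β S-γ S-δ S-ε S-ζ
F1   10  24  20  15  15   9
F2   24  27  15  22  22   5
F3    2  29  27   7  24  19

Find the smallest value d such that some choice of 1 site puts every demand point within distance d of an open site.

24

Open {F1}.
  Farthest demand point is S-β at distance 24 (to F1); all others are ≤ 24.
With {F2} the worst case is 27.
With {F3} the worst case is 29.
No size-1 selection achieves below 24.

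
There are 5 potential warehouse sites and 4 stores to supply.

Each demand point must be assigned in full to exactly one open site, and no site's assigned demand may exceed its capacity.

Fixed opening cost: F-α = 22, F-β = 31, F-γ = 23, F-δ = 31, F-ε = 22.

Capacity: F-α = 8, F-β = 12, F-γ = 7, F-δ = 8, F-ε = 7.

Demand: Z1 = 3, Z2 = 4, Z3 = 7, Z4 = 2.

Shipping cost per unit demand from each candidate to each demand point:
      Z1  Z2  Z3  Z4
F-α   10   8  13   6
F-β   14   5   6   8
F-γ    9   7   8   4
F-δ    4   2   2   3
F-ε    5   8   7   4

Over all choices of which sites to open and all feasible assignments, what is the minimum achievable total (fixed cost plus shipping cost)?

Open {F-β, F-ε}; cheapest assignment that respects the capacities:
  F-β (cap 12, load 11): Z2, Z3 — cost 4×5 + 7×6 = 62
  F-ε (cap 7, load 5): Z1, Z4 — cost 3×5 + 2×4 = 23
  Shipping 85, fixed 53 → total 138.
  Any other capacity-feasible assignment to {F-β, F-ε} ships for at least 85.
Compare {F-β, F-δ}: its best feasible assignment gives total 140.
Compare {F-β, F-δ, F-ε}: its best feasible assignment gives total 141.
Every other set of open sites that can feasibly serve all demand totals ≥ 140 even under its best assignment. Minimum: 138.

138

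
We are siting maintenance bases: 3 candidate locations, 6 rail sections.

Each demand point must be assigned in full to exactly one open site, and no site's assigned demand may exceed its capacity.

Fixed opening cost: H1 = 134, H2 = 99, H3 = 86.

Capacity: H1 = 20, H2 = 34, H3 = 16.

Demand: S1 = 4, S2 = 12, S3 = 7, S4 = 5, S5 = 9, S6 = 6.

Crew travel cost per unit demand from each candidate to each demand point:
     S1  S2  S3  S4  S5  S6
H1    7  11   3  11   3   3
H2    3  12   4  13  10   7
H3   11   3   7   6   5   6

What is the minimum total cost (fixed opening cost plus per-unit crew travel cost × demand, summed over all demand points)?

Open {H2, H3}; cheapest assignment that respects the capacities:
  H2 (cap 34, load 31): S1, S3, S4, S5, S6 — cost 4×3 + 7×4 + 5×13 + 9×10 + 6×7 = 237
  H3 (cap 16, load 12): S2 — cost 12×3 = 36
  Shipping 273, fixed 185 → total 458.
  Any other capacity-feasible assignment to {H2, H3} ships for at least 273.
Compare {H1, H2, H3}: its best feasible assignment gives total 495.
Compare {H1, H2}: its best feasible assignment gives total 517.
Every other set of open sites that can feasibly serve all demand totals ≥ 495 even under its best assignment. Minimum: 458.

458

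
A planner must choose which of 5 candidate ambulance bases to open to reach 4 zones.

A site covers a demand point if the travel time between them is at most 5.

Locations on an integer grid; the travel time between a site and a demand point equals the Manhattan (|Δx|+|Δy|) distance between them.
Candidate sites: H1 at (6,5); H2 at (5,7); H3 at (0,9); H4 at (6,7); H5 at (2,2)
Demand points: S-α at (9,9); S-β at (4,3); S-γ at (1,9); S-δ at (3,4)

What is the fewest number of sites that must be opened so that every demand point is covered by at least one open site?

Coverage sets (demand points within 5 of each site):
  H1: {S-β, S-δ}
  H2: {S-β, S-δ}
  H3: {S-γ}
  H4: {S-α}
  H5: {S-β, S-δ}
No 2 sites suffice: every size-2 union leaves at least one demand point uncovered.
But {H1, H3, H4} covers everything, so the minimum is 3.

3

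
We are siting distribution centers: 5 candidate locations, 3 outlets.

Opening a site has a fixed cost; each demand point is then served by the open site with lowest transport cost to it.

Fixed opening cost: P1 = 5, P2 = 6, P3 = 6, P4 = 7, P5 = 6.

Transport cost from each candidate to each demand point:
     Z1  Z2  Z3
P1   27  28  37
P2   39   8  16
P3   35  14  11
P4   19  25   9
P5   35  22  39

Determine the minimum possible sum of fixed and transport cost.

Open {P2, P4}: assign each demand point to its cheapest open site.
  Z1→P4 19, Z2→P2 8, Z3→P4 9
  transport cost 36, fixed 13 → total 49.
Compare {P1, P2, P4}: transport cost 36 + fixed 18 = 54.
Compare {P3, P4}: transport cost 42 + fixed 13 = 55.
Compare {P2, P3, P4}: transport cost 36 + fixed 19 = 55.
All other subsets cost ≥ 54. Minimum total cost: 49.

49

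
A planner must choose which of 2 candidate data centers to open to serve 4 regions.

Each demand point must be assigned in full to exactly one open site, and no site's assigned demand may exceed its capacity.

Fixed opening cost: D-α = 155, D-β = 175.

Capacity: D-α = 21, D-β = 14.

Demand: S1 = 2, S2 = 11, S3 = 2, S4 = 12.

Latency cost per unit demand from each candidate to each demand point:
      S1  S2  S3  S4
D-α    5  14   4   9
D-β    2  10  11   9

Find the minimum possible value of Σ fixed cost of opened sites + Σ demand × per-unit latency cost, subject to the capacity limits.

560

Open {D-α, D-β}; cheapest assignment that respects the capacities:
  D-α (cap 21, load 14): S3, S4 — cost 2×4 + 12×9 = 116
  D-β (cap 14, load 13): S1, S2 — cost 2×2 + 11×10 = 114
  Shipping 230, fixed 330 → total 560.
  Any other capacity-feasible assignment to {D-α, D-β} ships for at least 230.
Total demand is 27 and no other set of sites has combined capacity ≥ 27, so {D-α, D-β} is the only feasible choice of open sites. Minimum: 560.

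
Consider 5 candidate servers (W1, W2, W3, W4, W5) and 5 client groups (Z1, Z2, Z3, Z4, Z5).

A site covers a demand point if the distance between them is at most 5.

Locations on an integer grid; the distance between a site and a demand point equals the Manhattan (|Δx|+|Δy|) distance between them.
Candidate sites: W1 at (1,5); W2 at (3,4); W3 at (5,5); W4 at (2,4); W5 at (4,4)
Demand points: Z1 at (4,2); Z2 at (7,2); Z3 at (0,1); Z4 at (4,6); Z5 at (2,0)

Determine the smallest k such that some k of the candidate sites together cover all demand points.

2

Coverage sets (demand points within 5 of each site):
  W1: {Z3, Z4}
  W2: {Z1, Z4, Z5}
  W3: {Z1, Z2, Z4}
  W4: {Z1, Z3, Z4, Z5}
  W5: {Z1, Z2, Z4}
No single site covers all 5 demand points.
But {W3, W4} covers everything, so the minimum is 2.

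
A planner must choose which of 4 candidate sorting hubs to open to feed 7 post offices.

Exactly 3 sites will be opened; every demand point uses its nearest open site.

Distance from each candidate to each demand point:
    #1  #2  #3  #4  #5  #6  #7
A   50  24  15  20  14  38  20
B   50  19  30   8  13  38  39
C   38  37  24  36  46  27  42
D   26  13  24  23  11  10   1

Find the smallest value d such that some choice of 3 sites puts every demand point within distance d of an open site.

26

Open {A, B, D}.
  Farthest demand point is #1 at distance 26 (to D); all others are ≤ 26.
With {A, C, D} the worst case is 26.
With {B, C, D} the worst case is 26.
No size-3 selection achieves below 26.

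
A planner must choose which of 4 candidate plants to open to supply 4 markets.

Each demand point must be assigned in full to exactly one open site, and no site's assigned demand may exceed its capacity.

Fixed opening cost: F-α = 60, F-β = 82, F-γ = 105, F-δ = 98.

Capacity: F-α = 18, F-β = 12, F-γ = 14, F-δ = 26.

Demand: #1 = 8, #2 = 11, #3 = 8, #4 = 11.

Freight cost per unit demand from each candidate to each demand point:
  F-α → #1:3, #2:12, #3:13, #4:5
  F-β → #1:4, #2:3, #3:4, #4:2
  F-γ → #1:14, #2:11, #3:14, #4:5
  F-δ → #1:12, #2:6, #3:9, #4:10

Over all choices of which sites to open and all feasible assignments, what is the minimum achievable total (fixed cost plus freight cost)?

424

Open {F-α, F-β, F-δ}; cheapest assignment that respects the capacities:
  F-α (cap 18, load 8): #1 — cost 8×3 = 24
  F-β (cap 12, load 11): #4 — cost 11×2 = 22
  F-δ (cap 26, load 19): #2, #3 — cost 11×6 + 8×9 = 138
  Shipping 184, fixed 240 → total 424.
  Any other capacity-feasible assignment to {F-α, F-β, F-δ} ships for at least 184.
Compare {F-α, F-δ}: its best feasible assignment gives total 462.
Compare {F-α, F-β, F-γ}: its best feasible assignment gives total 463.
Every other set of open sites that can feasibly serve all demand totals ≥ 462 even under its best assignment. Minimum: 424.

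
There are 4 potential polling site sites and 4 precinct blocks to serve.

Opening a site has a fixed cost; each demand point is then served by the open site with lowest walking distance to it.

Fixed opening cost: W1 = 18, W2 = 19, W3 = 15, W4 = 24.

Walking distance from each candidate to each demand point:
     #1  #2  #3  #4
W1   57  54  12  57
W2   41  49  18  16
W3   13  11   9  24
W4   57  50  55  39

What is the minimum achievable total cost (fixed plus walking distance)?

72

Open {W3}: assign each demand point to its cheapest open site.
  #1→W3 13, #2→W3 11, #3→W3 9, #4→W3 24
  walking distance 57, fixed 15 → total 72.
Compare {W2, W3}: walking distance 49 + fixed 34 = 83.
Compare {W1, W3}: walking distance 57 + fixed 33 = 90.
Compare {W3, W4}: walking distance 57 + fixed 39 = 96.
All other subsets cost ≥ 83. Minimum total cost: 72.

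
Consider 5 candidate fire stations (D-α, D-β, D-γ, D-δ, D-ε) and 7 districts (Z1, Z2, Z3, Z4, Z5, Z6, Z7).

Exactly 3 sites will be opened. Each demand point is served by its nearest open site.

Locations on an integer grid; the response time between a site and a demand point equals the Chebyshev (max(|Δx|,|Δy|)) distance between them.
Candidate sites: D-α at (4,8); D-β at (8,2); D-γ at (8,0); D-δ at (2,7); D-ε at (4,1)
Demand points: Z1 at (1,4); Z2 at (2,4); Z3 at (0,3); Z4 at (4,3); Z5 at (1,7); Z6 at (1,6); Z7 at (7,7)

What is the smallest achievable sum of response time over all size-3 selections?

17

Open {D-α, D-δ, D-ε}.
  Z1→D-δ 3, Z2→D-δ 3, Z3→D-δ 4, Z4→D-ε 2, Z5→D-δ 1, Z6→D-δ 1, Z7→D-α 3  ⇒ total 17.
Compare {D-α, D-β, D-δ}: total 19.
Compare {D-α, D-γ, D-δ}: total 19.
No size-3 selection does better; minimum is 17.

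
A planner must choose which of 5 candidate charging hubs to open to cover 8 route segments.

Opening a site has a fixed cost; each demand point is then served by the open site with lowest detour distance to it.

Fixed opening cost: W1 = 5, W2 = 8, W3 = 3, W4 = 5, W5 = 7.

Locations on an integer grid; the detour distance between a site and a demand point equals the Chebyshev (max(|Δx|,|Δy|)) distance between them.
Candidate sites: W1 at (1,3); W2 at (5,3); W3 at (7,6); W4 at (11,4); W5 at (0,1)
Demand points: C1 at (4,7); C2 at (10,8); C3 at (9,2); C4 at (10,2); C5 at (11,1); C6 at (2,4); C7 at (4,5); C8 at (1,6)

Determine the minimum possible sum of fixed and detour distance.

32

Open {W1, W4}: assign each demand point to its cheapest open site.
  C1→W1 4, C2→W4 4, C3→W4 2, C4→W4 2, C5→W4 3, C6→W1 1, C7→W1 3, C8→W1 3
  detour distance 22, fixed 10 → total 32.
Compare {W1, W3, W4}: detour distance 20 + fixed 13 = 33.
Compare {W1, W3}: detour distance 26 + fixed 8 = 34.
Compare {W3, W4}: detour distance 27 + fixed 8 = 35.
All other subsets cost ≥ 33. Minimum total cost: 32.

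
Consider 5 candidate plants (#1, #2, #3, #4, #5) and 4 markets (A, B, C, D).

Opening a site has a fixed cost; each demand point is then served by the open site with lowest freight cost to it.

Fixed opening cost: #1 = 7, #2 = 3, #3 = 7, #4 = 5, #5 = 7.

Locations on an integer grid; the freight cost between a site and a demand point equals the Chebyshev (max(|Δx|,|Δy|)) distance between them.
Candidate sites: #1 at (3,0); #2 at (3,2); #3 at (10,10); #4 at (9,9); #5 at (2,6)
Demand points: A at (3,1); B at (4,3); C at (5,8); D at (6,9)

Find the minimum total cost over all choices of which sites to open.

Open {#2, #4}: assign each demand point to its cheapest open site.
  A→#2 1, B→#2 1, C→#4 4, D→#4 3
  freight cost 9, fixed 8 → total 17.
Compare {#2}: freight cost 15 + fixed 3 = 18.
Compare {#2, #5}: freight cost 9 + fixed 10 = 19.
Compare {#2, #3}: freight cost 11 + fixed 10 = 21.
All other subsets cost ≥ 18. Minimum total cost: 17.

17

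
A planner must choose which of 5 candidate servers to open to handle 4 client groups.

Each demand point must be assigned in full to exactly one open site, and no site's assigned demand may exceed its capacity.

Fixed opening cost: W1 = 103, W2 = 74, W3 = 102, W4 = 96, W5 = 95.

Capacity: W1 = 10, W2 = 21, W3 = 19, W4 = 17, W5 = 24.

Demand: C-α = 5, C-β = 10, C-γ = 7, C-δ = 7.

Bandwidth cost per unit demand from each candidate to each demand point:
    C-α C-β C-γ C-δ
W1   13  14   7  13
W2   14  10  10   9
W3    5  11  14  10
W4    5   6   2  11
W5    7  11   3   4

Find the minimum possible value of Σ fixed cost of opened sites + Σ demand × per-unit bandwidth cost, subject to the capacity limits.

Open {W4, W5}; cheapest assignment that respects the capacities:
  W4 (cap 17, load 15): C-α, C-β — cost 5×5 + 10×6 = 85
  W5 (cap 24, load 14): C-γ, C-δ — cost 7×3 + 7×4 = 49
  Shipping 134, fixed 191 → total 325.
  Any other capacity-feasible assignment to {W4, W5} ships for at least 134.
Compare {W2, W5}: its best feasible assignment gives total 353.
Compare {W3, W4}: its best feasible assignment gives total 367.
Every other set of open sites that can feasibly serve all demand totals ≥ 353 even under its best assignment. Minimum: 325.

325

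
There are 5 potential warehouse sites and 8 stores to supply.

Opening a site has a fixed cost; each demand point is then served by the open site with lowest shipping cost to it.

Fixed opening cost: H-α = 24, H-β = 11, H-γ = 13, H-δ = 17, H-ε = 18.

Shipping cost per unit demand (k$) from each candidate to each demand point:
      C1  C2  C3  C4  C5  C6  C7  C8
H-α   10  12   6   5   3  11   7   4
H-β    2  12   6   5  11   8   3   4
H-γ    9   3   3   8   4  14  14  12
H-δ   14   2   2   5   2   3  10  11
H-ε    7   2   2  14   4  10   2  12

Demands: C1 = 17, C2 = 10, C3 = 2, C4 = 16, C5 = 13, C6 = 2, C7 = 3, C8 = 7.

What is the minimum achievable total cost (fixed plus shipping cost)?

Open {H-β, H-δ}: assign each demand point to its cheapest open site.
  C1→H-β 17×2=34, C2→H-δ 10×2=20, C3→H-δ 2×2=4, C4→H-β 16×5=80, C5→H-δ 13×2=26, C6→H-δ 2×3=6, C7→H-β 3×3=9, C8→H-β 7×4=28
  shipping cost 207, fixed 28 → total 235.
Compare {H-β, H-γ, H-δ}: shipping cost 207 + fixed 41 = 248.
Compare {H-β, H-δ, H-ε}: shipping cost 204 + fixed 46 = 250.
Compare {H-α, H-β, H-δ}: shipping cost 207 + fixed 52 = 259.
All other subsets cost ≥ 248. Minimum total cost: 235.

235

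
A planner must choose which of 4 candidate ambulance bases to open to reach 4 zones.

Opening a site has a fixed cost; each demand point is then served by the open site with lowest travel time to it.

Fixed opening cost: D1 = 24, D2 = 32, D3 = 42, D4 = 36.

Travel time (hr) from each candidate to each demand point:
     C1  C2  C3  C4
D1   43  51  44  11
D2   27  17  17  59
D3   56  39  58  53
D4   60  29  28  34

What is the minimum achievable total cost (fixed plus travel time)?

Open {D1, D2}: assign each demand point to its cheapest open site.
  C1→D2 27, C2→D2 17, C3→D2 17, C4→D1 11
  travel time 72, fixed 56 → total 128.
Compare {D2}: travel time 120 + fixed 32 = 152.
Compare {D2, D4}: travel time 95 + fixed 68 = 163.
Compare {D1, D2, D4}: travel time 72 + fixed 92 = 164.
All other subsets cost ≥ 152. Minimum total cost: 128.

128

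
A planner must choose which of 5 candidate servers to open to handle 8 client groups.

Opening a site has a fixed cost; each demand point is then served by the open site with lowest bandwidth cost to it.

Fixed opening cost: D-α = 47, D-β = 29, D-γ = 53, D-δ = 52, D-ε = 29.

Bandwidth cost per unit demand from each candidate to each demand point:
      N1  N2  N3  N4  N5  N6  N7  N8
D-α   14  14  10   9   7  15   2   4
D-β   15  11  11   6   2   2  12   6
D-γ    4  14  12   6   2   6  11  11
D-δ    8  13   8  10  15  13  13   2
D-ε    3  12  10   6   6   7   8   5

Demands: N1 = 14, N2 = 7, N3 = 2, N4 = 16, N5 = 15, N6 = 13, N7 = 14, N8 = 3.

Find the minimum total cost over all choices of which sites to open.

Open {D-α, D-β, D-ε}: assign each demand point to its cheapest open site.
  N1→D-ε 14×3=42, N2→D-β 7×11=77, N3→D-α 2×10=20, N4→D-β 16×6=96, N5→D-β 15×2=30, N6→D-β 13×2=26, N7→D-α 14×2=28, N8→D-α 3×4=12
  bandwidth cost 331, fixed 105 → total 436.
Compare {D-α, D-β, D-γ}: bandwidth cost 345 + fixed 129 = 474.
Compare {D-β, D-ε}: bandwidth cost 418 + fixed 58 = 476.
Compare {D-α, D-β, D-δ, D-ε}: bandwidth cost 321 + fixed 157 = 478.
All other subsets cost ≥ 474. Minimum total cost: 436.

436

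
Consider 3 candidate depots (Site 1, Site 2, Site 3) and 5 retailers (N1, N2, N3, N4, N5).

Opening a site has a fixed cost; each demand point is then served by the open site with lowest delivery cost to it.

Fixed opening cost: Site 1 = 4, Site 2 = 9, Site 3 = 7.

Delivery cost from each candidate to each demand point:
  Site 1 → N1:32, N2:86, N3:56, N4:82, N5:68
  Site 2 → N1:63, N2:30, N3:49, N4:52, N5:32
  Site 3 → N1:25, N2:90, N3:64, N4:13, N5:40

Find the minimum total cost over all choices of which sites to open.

Open {Site 2, Site 3}: assign each demand point to its cheapest open site.
  N1→Site 3 25, N2→Site 2 30, N3→Site 2 49, N4→Site 3 13, N5→Site 2 32
  delivery cost 149, fixed 16 → total 165.
Compare {Site 1, Site 2, Site 3}: delivery cost 149 + fixed 20 = 169.
Compare {Site 1, Site 2}: delivery cost 195 + fixed 13 = 208.
Compare {Site 1, Site 3}: delivery cost 220 + fixed 11 = 231.
All other subsets cost ≥ 169. Minimum total cost: 165.

165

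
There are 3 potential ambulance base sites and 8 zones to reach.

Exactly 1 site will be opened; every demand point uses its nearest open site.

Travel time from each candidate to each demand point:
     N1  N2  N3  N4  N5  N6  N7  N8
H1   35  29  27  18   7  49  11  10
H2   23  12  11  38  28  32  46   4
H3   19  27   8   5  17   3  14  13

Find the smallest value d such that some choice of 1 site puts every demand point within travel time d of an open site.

Open {H3}.
  Farthest demand point is N2 at travel time 27 (to H3); all others are ≤ 27.
With {H2} the worst case is 46.
With {H1} the worst case is 49.
No size-1 selection achieves below 27.

27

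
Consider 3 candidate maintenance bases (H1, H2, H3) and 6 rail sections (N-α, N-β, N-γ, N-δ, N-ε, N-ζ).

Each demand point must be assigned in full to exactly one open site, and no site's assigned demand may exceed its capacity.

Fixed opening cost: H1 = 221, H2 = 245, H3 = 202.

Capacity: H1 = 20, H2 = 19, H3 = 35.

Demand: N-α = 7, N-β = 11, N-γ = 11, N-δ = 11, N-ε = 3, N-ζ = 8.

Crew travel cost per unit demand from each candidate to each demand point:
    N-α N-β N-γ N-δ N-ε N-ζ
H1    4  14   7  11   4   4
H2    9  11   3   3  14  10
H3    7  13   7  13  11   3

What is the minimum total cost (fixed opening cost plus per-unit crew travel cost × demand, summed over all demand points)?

Open {H2, H3}; cheapest assignment that respects the capacities:
  H2 (cap 19, load 18): N-α, N-δ — cost 7×9 + 11×3 = 96
  H3 (cap 35, load 33): N-β, N-γ, N-ε, N-ζ — cost 11×13 + 11×7 + 3×11 + 8×3 = 277
  Shipping 373, fixed 447 → total 820.
  Any other capacity-feasible assignment to {H2, H3} ships for at least 373.
Compare {H1, H3}: its best feasible assignment gives total 849.
Compare {H1, H2, H3}: its best feasible assignment gives total 985.
Every other set of open sites that can feasibly serve all demand totals ≥ 849 even under its best assignment. Minimum: 820.

820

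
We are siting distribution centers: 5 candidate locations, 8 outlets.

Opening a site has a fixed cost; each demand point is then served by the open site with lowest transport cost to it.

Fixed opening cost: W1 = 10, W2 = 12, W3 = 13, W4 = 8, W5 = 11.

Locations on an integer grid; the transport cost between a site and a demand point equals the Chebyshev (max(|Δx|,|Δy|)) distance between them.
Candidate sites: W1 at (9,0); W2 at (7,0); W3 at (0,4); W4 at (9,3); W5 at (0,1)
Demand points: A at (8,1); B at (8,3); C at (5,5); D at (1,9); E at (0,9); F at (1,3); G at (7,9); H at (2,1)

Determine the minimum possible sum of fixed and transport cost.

Open {W3, W4}: assign each demand point to its cheapest open site.
  A→W4 2, B→W4 1, C→W4 4, D→W3 5, E→W3 5, F→W3 1, G→W4 6, H→W3 3
  transport cost 27, fixed 21 → total 48.
Compare {W4, W5}: transport cost 33 + fixed 19 = 52.
Compare {W4}: transport cost 45 + fixed 8 = 53.
Compare {W1, W3}: transport cost 30 + fixed 23 = 53.
All other subsets cost ≥ 52. Minimum total cost: 48.

48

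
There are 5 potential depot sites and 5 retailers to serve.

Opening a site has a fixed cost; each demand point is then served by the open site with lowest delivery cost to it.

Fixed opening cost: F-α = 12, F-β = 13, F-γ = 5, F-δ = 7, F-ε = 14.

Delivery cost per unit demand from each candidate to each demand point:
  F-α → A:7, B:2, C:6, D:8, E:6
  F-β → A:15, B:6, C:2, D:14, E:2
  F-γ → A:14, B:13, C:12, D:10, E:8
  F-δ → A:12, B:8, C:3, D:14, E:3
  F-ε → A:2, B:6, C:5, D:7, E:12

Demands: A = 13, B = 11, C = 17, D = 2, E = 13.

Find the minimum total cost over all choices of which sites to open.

161

Open {F-α, F-β, F-ε}: assign each demand point to its cheapest open site.
  A→F-ε 13×2=26, B→F-α 11×2=22, C→F-β 17×2=34, D→F-ε 2×7=14, E→F-β 13×2=26
  delivery cost 122, fixed 39 → total 161.
Compare {F-α, F-β, F-γ, F-ε}: delivery cost 122 + fixed 44 = 166.
Compare {F-α, F-β, F-δ, F-ε}: delivery cost 122 + fixed 46 = 168.
Compare {F-α, F-β, F-γ, F-δ, F-ε}: delivery cost 122 + fixed 51 = 173.
All other subsets cost ≥ 166. Minimum total cost: 161.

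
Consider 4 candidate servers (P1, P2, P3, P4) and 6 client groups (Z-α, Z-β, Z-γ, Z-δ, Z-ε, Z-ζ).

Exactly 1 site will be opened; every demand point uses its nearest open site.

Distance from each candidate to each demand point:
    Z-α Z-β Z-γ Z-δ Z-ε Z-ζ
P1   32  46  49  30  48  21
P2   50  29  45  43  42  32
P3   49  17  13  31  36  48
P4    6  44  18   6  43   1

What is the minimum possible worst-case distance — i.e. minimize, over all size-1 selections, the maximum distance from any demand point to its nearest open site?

44

Open {P4}.
  Farthest demand point is Z-β at distance 44 (to P4); all others are ≤ 44.
With {P1} the worst case is 49.
With {P3} the worst case is 49.
No size-1 selection achieves below 44.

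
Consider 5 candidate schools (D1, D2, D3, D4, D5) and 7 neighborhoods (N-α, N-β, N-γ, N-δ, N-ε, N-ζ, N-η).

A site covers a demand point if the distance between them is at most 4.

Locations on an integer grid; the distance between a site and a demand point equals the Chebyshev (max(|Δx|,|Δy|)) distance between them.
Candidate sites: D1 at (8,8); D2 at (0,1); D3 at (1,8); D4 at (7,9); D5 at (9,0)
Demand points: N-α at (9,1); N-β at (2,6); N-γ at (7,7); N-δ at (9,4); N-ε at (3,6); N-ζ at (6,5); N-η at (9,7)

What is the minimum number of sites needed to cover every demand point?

Coverage sets (demand points within 4 of each site):
  D1: {N-γ, N-δ, N-ζ, N-η}
  D2: {}
  D3: {N-β, N-ε}
  D4: {N-γ, N-ε, N-ζ, N-η}
  D5: {N-α, N-δ}
No 2 sites suffice: every size-2 union leaves at least one demand point uncovered.
But {D1, D3, D5} covers everything, so the minimum is 3.

3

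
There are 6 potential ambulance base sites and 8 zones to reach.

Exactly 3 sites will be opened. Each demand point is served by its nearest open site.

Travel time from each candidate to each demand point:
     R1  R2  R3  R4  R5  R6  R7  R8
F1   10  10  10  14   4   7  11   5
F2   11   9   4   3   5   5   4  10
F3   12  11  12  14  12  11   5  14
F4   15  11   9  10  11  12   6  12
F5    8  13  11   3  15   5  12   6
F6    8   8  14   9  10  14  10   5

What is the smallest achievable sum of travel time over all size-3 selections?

41

Open {F1, F2, F6}.
  R1→F6 8, R2→F6 8, R3→F2 4, R4→F2 3, R5→F1 4, R6→F2 5, R7→F2 4, R8→F1 5  ⇒ total 41.
Compare {F1, F2, F5}: total 42.
Compare {F2, F3, F6}: total 42.
No size-3 selection does better; minimum is 41.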